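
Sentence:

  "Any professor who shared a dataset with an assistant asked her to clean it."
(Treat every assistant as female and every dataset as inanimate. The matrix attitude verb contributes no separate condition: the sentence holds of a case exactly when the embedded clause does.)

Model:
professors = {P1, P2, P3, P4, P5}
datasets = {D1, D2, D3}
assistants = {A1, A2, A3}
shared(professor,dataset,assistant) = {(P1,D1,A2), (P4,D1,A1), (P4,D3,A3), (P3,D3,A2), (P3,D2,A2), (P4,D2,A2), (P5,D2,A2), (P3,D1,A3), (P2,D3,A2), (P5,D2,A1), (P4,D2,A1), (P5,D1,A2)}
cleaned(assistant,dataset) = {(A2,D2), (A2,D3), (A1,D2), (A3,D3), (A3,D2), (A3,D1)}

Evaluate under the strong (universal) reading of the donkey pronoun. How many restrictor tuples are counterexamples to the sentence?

"her" takes "an assistant" as antecedent and "it" takes "a dataset"; both are donkey pronouns co-varying with the restrictor.
Strong reading: for every (p,d,a) with shared(p,d,a), cleaned(a,d).
Restrictor triples: (P1,D1,A2)→cleaned(A2,D1) ✗  (P2,D3,A2)→cleaned(A2,D3) ✓  (P3,D1,A3)→cleaned(A3,D1) ✓  (P3,D2,A2)→cleaned(A2,D2) ✓  (P3,D3,A2)→cleaned(A2,D3) ✓  (P4,D1,A1)→cleaned(A1,D1) ✗  (P4,D2,A1)→cleaned(A1,D2) ✓  (P4,D2,A2)→cleaned(A2,D2) ✓  (P4,D3,A3)→cleaned(A3,D3) ✓  (P5,D1,A2)→cleaned(A2,D1) ✗  (P5,D2,A1)→cleaned(A1,D2) ✓  (P5,D2,A2)→cleaned(A2,D2) ✓
Counterexamples (restrictor triples failing the scope): 3.

3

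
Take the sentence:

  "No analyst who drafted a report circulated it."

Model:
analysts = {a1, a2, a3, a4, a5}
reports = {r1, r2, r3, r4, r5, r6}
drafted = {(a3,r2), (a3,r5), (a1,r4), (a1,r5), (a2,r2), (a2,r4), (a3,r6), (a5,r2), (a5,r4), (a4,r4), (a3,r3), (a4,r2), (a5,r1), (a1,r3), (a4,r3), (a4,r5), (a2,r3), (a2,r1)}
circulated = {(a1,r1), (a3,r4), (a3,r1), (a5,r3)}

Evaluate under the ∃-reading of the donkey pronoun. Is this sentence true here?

True

"it" takes "a report" as antecedent — a donkey pronoun bound across the clause boundary.
Truth condition: for no (a,r) with drafted(a,r) does circulated(a,r) hold.
Restrictor pairs — does the scope hold? (a1,r3):fails  (a1,r4):fails  (a1,r5):fails  (a2,r1):fails  (a2,r2):fails  (a2,r3):fails  (a2,r4):fails  (a3,r2):fails  (a3,r3):fails  (a3,r5):fails  (a3,r6):fails  (a4,r2):fails  (a4,r3):fails  (a4,r4):fails  (a4,r5):fails  (a5,r1):fails  (a5,r2):fails  (a5,r4):fails
Scope holds for no restrictor pair, so the sentence is true.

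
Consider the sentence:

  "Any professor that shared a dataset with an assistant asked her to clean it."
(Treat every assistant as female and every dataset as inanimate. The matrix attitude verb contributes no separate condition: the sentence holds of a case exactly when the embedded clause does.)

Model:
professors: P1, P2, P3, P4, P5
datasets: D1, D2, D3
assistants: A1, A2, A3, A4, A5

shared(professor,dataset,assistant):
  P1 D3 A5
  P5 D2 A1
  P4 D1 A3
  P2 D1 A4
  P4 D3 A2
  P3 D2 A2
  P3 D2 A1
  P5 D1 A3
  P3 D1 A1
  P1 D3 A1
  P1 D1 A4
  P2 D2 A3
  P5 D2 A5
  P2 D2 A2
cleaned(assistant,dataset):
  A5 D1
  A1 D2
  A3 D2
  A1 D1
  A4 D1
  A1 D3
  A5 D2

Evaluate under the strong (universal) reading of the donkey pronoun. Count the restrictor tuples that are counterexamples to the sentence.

"her" takes "an assistant" as antecedent and "it" takes "a dataset"; both are donkey pronouns co-varying with the restrictor.
Strong reading: for every (p,d,a) with shared(p,d,a), cleaned(a,d).
Restrictor triples: (P1,D1,A4)→cleaned(A4,D1) ✓  (P1,D3,A1)→cleaned(A1,D3) ✓  (P1,D3,A5)→cleaned(A5,D3) ✗  (P2,D1,A4)→cleaned(A4,D1) ✓  (P2,D2,A2)→cleaned(A2,D2) ✗  (P2,D2,A3)→cleaned(A3,D2) ✓  (P3,D1,A1)→cleaned(A1,D1) ✓  (P3,D2,A1)→cleaned(A1,D2) ✓  (P3,D2,A2)→cleaned(A2,D2) ✗  (P4,D1,A3)→cleaned(A3,D1) ✗  (P4,D3,A2)→cleaned(A2,D3) ✗  (P5,D1,A3)→cleaned(A3,D1) ✗  (P5,D2,A1)→cleaned(A1,D2) ✓  (P5,D2,A5)→cleaned(A5,D2) ✓
Counterexamples (restrictor triples failing the scope): 6.

6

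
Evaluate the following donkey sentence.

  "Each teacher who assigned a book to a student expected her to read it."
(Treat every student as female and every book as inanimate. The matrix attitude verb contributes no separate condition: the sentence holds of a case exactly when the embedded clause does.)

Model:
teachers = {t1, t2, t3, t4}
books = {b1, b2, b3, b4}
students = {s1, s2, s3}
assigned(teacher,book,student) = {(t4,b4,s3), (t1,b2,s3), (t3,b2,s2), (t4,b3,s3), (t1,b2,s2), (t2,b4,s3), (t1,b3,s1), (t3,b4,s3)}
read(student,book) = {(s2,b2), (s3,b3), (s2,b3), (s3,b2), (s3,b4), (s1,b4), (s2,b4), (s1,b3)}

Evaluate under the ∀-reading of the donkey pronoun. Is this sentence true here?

True

"her" takes "a student" as antecedent and "it" takes "a book"; both are donkey pronouns co-varying with the restrictor.
Strong reading: for every (t,b,s) with assigned(t,b,s), read(s,b).
Restrictor triples: (t1,b2,s2)→read(s2,b2) ✓  (t1,b2,s3)→read(s3,b2) ✓  (t1,b3,s1)→read(s1,b3) ✓  (t2,b4,s3)→read(s3,b4) ✓  (t3,b2,s2)→read(s2,b2) ✓  (t3,b4,s3)→read(s3,b4) ✓  (t4,b3,s3)→read(s3,b3) ✓  (t4,b4,s3)→read(s3,b4) ✓
Every restrictor triple satisfies the scope.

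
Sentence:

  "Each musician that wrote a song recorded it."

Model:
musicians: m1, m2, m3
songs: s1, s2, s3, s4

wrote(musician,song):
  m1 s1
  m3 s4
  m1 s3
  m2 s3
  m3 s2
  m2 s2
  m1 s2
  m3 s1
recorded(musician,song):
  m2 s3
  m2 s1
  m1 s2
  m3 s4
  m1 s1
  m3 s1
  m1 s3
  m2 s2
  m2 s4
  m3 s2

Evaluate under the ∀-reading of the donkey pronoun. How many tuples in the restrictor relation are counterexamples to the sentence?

0

"it" takes "a song" as antecedent — a donkey pronoun bound across the clause boundary.
Strong reading: for every (m,s) with wrote(m,s), recorded(m,s).
Restrictor pairs: (m1,s1) ✓  (m1,s2) ✓  (m1,s3) ✓  (m2,s2) ✓  (m2,s3) ✓  (m3,s1) ✓  (m3,s2) ✓  (m3,s4) ✓
Counterexamples (restrictor pairs failing the scope): 0.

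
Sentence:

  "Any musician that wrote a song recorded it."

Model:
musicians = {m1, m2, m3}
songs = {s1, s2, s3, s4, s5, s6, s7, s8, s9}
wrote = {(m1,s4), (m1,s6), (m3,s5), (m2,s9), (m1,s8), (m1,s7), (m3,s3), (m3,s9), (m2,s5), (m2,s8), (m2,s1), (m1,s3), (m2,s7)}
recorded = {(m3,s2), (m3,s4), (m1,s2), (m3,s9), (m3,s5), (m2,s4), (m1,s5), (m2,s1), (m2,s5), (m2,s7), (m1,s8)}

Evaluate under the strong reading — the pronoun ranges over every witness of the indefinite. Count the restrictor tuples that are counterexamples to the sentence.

7

"it" takes "a song" as antecedent — a donkey pronoun bound across the clause boundary.
Strong reading: for every (m,s) with wrote(m,s), recorded(m,s).
Restrictor pairs: (m1,s3) ✗  (m1,s4) ✗  (m1,s6) ✗  (m1,s7) ✗  (m1,s8) ✓  (m2,s1) ✓  (m2,s5) ✓  (m2,s7) ✓  (m2,s8) ✗  (m2,s9) ✗  (m3,s3) ✗  (m3,s5) ✓  (m3,s9) ✓
Counterexamples (restrictor pairs failing the scope): 7.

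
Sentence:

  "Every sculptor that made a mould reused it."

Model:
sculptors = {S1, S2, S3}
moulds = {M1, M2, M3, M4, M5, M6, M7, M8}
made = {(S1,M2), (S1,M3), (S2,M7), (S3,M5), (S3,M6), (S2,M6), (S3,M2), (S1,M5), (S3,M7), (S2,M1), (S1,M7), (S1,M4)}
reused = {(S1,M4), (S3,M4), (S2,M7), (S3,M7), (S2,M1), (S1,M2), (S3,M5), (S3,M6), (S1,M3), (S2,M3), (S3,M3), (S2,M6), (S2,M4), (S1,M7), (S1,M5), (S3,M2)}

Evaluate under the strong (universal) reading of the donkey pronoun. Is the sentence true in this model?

True

"it" takes "a mould" as antecedent — a donkey pronoun bound across the clause boundary.
Strong reading: for every (s,m) with made(s,m), reused(s,m).
Restrictor pairs: (S1,M2) ✓  (S1,M3) ✓  (S1,M4) ✓  (S1,M5) ✓  (S1,M7) ✓  (S2,M1) ✓  (S2,M6) ✓  (S2,M7) ✓  (S3,M2) ✓  (S3,M5) ✓  (S3,M6) ✓  (S3,M7) ✓
Every restrictor pair satisfies the scope.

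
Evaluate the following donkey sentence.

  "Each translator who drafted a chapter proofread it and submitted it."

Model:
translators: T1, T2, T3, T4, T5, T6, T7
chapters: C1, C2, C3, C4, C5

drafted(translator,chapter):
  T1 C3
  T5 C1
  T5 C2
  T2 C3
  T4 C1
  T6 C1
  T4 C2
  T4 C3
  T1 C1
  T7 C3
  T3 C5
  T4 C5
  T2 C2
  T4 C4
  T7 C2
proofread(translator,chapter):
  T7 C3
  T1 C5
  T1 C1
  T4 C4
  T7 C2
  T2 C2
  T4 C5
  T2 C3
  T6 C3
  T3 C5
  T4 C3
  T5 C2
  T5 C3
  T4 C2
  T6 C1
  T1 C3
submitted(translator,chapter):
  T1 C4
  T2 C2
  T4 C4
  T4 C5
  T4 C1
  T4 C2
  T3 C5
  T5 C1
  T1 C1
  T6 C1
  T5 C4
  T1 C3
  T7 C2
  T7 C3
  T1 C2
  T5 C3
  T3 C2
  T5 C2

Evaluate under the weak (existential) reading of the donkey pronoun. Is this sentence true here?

"it" takes "a chapter" as antecedent — a donkey pronoun bound across the clause boundary.
Weak reading: every translator t with some drafted-chapter has at least one drafted-chapter c such that proofread(t,c) ∧ submitted(t,c).
Per translator: T1:✓  T2:✓  T3:✓  T4:✓  T5:✓  T6:✓  T7:✓
Every translator in the restrictor has a witness.

True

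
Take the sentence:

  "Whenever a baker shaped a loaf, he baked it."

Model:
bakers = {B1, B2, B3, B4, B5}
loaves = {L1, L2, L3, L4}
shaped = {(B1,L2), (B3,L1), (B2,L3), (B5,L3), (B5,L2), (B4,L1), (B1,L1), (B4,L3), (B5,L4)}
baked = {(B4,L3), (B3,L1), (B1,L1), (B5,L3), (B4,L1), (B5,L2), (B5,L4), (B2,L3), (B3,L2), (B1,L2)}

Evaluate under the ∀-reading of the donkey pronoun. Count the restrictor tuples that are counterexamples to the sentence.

0

"it" takes "a loaf" as antecedent — a donkey pronoun bound across the clause boundary.
Strong reading: for every (b,l) with shaped(b,l), baked(b,l).
Restrictor pairs: (B1,L1) ✓  (B1,L2) ✓  (B2,L3) ✓  (B3,L1) ✓  (B4,L1) ✓  (B4,L3) ✓  (B5,L2) ✓  (B5,L3) ✓  (B5,L4) ✓
Counterexamples (restrictor pairs failing the scope): 0.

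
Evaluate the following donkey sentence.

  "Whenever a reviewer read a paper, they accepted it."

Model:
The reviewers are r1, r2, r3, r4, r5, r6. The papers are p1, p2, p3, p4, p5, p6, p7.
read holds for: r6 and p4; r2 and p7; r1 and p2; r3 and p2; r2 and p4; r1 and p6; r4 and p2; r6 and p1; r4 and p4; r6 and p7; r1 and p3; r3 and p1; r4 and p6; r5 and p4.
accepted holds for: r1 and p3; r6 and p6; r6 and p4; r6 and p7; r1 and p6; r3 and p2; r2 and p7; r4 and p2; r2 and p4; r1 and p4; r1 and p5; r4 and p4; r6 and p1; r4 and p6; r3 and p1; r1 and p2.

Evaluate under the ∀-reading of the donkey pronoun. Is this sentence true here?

"it" takes "a paper" as antecedent — a donkey pronoun bound across the clause boundary.
Strong reading: for every (r,p) with read(r,p), accepted(r,p).
Restrictor pairs: (r1,p2) ✓  (r1,p3) ✓  (r1,p6) ✓  (r2,p4) ✓  (r2,p7) ✓  (r3,p1) ✓  (r3,p2) ✓  (r4,p2) ✓  (r4,p4) ✓  (r4,p6) ✓  (r5,p4) ✗  (r6,p1) ✓  (r6,p4) ✓  (r6,p7) ✓
Counterexample: (r5,p4) is in read but fails the scope.

False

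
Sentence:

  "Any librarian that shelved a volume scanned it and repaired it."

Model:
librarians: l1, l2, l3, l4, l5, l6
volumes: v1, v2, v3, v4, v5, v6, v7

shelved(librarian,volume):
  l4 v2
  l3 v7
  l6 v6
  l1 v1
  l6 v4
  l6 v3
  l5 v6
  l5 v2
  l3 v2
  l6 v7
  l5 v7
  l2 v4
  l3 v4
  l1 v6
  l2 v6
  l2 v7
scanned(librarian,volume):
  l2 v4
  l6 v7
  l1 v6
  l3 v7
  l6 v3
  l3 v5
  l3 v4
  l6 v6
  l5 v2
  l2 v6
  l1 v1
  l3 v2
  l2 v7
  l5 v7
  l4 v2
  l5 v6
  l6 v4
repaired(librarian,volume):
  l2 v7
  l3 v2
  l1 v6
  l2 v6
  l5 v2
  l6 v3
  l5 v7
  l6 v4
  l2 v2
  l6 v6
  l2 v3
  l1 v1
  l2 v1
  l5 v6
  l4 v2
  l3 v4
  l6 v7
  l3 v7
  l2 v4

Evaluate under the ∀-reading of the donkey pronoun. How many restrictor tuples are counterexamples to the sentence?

"it" takes "a volume" as antecedent — a donkey pronoun bound across the clause boundary.
Strong reading: for every (l,v) with shelved(l,v), scanned(l,v) ∧ repaired(l,v).
Restrictor pairs: (l1,v1) ✓  (l1,v6) ✓  (l2,v4) ✓  (l2,v6) ✓  (l2,v7) ✓  (l3,v2) ✓  (l3,v4) ✓  (l3,v7) ✓  (l4,v2) ✓  (l5,v2) ✓  (l5,v6) ✓  (l5,v7) ✓  (l6,v3) ✓  (l6,v4) ✓  (l6,v6) ✓  (l6,v7) ✓
Counterexamples (restrictor pairs failing the scope): 0.

0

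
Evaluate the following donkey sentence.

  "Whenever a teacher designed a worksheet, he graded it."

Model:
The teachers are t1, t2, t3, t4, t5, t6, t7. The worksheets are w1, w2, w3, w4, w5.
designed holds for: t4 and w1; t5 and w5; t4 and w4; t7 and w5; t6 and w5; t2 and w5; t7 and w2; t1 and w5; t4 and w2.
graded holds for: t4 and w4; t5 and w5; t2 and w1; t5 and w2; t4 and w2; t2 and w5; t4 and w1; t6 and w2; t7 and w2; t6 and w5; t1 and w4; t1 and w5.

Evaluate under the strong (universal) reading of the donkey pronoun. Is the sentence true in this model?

False

"it" takes "a worksheet" as antecedent — a donkey pronoun bound across the clause boundary.
Strong reading: for every (t,w) with designed(t,w), graded(t,w).
Restrictor pairs: (t1,w5) ✓  (t2,w5) ✓  (t4,w1) ✓  (t4,w2) ✓  (t4,w4) ✓  (t5,w5) ✓  (t6,w5) ✓  (t7,w2) ✓  (t7,w5) ✗
Counterexample: (t7,w5) is in designed but fails the scope.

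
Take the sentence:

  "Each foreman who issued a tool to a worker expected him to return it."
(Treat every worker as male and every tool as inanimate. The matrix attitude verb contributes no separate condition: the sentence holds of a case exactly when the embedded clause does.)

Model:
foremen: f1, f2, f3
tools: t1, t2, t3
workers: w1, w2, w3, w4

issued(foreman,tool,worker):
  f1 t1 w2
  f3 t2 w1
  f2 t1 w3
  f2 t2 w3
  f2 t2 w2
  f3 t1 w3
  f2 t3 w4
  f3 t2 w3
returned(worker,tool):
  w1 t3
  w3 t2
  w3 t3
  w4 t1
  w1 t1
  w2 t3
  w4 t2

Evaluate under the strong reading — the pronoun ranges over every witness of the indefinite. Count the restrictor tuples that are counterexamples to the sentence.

"him" takes "a worker" as antecedent and "it" takes "a tool"; both are donkey pronouns co-varying with the restrictor.
Strong reading: for every (f,t,w) with issued(f,t,w), returned(w,t).
Restrictor triples: (f1,t1,w2)→returned(w2,t1) ✗  (f2,t1,w3)→returned(w3,t1) ✗  (f2,t2,w2)→returned(w2,t2) ✗  (f2,t2,w3)→returned(w3,t2) ✓  (f2,t3,w4)→returned(w4,t3) ✗  (f3,t1,w3)→returned(w3,t1) ✗  (f3,t2,w1)→returned(w1,t2) ✗  (f3,t2,w3)→returned(w3,t2) ✓
Counterexamples (restrictor triples failing the scope): 6.

6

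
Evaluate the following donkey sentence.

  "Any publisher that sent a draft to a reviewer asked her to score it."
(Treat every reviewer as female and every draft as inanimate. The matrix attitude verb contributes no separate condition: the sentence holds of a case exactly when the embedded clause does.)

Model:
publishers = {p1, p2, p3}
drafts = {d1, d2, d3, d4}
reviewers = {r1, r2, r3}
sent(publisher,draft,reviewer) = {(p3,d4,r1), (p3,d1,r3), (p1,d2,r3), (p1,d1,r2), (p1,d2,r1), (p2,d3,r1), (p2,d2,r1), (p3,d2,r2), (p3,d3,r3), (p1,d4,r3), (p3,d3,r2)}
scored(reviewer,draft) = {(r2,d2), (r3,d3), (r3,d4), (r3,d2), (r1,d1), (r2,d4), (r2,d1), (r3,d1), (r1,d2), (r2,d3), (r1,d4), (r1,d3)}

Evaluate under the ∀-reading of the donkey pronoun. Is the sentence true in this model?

"her" takes "a reviewer" as antecedent and "it" takes "a draft"; both are donkey pronouns co-varying with the restrictor.
Strong reading: for every (p,d,r) with sent(p,d,r), scored(r,d).
Restrictor triples: (p1,d1,r2)→scored(r2,d1) ✓  (p1,d2,r1)→scored(r1,d2) ✓  (p1,d2,r3)→scored(r3,d2) ✓  (p1,d4,r3)→scored(r3,d4) ✓  (p2,d2,r1)→scored(r1,d2) ✓  (p2,d3,r1)→scored(r1,d3) ✓  (p3,d1,r3)→scored(r3,d1) ✓  (p3,d2,r2)→scored(r2,d2) ✓  (p3,d3,r2)→scored(r2,d3) ✓  (p3,d3,r3)→scored(r3,d3) ✓  (p3,d4,r1)→scored(r1,d4) ✓
Every restrictor triple satisfies the scope.

True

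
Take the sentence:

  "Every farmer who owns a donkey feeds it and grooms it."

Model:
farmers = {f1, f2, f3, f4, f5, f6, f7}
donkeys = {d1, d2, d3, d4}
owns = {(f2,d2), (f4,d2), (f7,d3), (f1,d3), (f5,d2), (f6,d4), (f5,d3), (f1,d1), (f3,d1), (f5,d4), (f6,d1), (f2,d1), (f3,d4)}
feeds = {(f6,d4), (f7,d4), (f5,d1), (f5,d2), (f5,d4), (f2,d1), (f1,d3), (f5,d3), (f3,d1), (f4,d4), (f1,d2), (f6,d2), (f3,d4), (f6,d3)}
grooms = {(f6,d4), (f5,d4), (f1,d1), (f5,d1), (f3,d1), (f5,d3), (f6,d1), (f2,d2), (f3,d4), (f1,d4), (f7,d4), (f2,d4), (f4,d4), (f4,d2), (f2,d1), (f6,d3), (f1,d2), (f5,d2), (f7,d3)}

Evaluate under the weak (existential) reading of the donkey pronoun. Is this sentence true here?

False

"it" takes "a donkey" as antecedent — a donkey pronoun bound across the clause boundary.
Weak reading: every farmer f with some owns-donkey has at least one owns-donkey d such that feeds(f,d) ∧ grooms(f,d).
Per farmer: f1:✗  f2:✓  f3:✓  f4:✗  f5:✓  f6:✓  f7:✗
f1 has no witness among its owns-donkeys.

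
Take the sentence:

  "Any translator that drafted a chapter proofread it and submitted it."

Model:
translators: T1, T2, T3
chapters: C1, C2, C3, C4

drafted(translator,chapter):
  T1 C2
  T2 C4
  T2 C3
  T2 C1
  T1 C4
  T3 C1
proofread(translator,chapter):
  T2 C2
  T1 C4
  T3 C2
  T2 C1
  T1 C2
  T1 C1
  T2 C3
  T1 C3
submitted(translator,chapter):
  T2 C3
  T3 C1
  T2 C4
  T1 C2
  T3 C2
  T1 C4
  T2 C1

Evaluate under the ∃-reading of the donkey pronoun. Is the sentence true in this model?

False

"it" takes "a chapter" as antecedent — a donkey pronoun bound across the clause boundary.
Weak reading: every translator t with some drafted-chapter has at least one drafted-chapter c such that proofread(t,c) ∧ submitted(t,c).
Per translator: T1:✓  T2:✓  T3:✗
T3 has no witness among its drafted-chapters.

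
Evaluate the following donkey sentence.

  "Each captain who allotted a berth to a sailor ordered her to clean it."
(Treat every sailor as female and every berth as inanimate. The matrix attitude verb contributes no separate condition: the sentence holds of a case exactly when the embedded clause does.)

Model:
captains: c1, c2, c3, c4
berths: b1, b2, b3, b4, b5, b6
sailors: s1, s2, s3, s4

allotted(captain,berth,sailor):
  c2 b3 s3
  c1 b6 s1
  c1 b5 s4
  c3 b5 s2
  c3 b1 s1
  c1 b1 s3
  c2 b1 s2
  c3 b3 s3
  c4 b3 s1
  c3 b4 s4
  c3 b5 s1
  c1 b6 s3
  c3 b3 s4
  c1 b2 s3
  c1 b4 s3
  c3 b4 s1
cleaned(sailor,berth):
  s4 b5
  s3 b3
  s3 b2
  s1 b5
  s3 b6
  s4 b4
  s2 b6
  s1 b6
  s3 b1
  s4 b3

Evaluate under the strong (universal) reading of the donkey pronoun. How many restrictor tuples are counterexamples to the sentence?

6

"her" takes "a sailor" as antecedent and "it" takes "a berth"; both are donkey pronouns co-varying with the restrictor.
Strong reading: for every (c,b,s) with allotted(c,b,s), cleaned(s,b).
Restrictor triples: (c1,b1,s3)→cleaned(s3,b1) ✓  (c1,b2,s3)→cleaned(s3,b2) ✓  (c1,b4,s3)→cleaned(s3,b4) ✗  (c1,b5,s4)→cleaned(s4,b5) ✓  (c1,b6,s1)→cleaned(s1,b6) ✓  (c1,b6,s3)→cleaned(s3,b6) ✓  (c2,b1,s2)→cleaned(s2,b1) ✗  (c2,b3,s3)→cleaned(s3,b3) ✓  (c3,b1,s1)→cleaned(s1,b1) ✗  (c3,b3,s3)→cleaned(s3,b3) ✓  (c3,b3,s4)→cleaned(s4,b3) ✓  (c3,b4,s1)→cleaned(s1,b4) ✗  (c3,b4,s4)→cleaned(s4,b4) ✓  (c3,b5,s1)→cleaned(s1,b5) ✓  (c3,b5,s2)→cleaned(s2,b5) ✗  (c4,b3,s1)→cleaned(s1,b3) ✗
Counterexamples (restrictor triples failing the scope): 6.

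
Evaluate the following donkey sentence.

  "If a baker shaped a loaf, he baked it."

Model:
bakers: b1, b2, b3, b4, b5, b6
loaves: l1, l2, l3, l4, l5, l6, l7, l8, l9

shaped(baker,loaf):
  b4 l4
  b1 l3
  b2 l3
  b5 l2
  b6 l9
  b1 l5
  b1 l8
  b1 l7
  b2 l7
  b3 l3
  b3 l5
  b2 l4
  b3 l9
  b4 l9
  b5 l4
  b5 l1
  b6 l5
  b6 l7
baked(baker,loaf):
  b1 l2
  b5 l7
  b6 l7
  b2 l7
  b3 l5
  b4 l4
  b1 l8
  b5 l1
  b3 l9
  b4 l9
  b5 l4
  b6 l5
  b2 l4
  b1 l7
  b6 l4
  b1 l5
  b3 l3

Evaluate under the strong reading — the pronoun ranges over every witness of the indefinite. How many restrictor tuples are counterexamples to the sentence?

4

"it" takes "a loaf" as antecedent — a donkey pronoun bound across the clause boundary.
Strong reading: for every (b,l) with shaped(b,l), baked(b,l).
Restrictor pairs: (b1,l3) ✗  (b1,l5) ✓  (b1,l7) ✓  (b1,l8) ✓  (b2,l3) ✗  (b2,l4) ✓  (b2,l7) ✓  (b3,l3) ✓  (b3,l5) ✓  (b3,l9) ✓  (b4,l4) ✓  (b4,l9) ✓  (b5,l1) ✓  (b5,l2) ✗  (b5,l4) ✓  (b6,l5) ✓  (b6,l7) ✓  (b6,l9) ✗
Counterexamples (restrictor pairs failing the scope): 4.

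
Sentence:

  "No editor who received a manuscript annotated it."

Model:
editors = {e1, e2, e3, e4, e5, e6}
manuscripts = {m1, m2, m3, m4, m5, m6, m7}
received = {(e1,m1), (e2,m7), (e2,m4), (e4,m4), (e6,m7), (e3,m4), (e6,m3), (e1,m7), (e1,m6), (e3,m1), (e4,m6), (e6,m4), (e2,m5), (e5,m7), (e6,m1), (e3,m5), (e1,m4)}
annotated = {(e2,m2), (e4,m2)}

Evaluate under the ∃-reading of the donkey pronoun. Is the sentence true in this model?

"it" takes "a manuscript" as antecedent — a donkey pronoun bound across the clause boundary.
Truth condition: for no (e,m) with received(e,m) does annotated(e,m) hold.
Restrictor pairs — does the scope hold? (e1,m1):fails  (e1,m4):fails  (e1,m6):fails  (e1,m7):fails  (e2,m4):fails  (e2,m5):fails  (e2,m7):fails  (e3,m1):fails  (e3,m4):fails  (e3,m5):fails  (e4,m4):fails  (e4,m6):fails  (e5,m7):fails  (e6,m1):fails  (e6,m3):fails  (e6,m4):fails  (e6,m7):fails
Scope holds for no restrictor pair, so the sentence is true.

True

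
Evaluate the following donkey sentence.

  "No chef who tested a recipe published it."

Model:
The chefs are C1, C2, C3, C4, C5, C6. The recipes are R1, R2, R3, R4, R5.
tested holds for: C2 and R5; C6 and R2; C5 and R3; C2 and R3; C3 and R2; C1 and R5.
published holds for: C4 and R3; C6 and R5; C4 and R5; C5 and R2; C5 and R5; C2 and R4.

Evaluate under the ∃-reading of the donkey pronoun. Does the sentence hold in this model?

True

"it" takes "a recipe" as antecedent — a donkey pronoun bound across the clause boundary.
Truth condition: for no (c,r) with tested(c,r) does published(c,r) hold.
Restrictor pairs — does the scope hold? (C1,R5):fails  (C2,R3):fails  (C2,R5):fails  (C3,R2):fails  (C5,R3):fails  (C6,R2):fails
Scope holds for no restrictor pair, so the sentence is true.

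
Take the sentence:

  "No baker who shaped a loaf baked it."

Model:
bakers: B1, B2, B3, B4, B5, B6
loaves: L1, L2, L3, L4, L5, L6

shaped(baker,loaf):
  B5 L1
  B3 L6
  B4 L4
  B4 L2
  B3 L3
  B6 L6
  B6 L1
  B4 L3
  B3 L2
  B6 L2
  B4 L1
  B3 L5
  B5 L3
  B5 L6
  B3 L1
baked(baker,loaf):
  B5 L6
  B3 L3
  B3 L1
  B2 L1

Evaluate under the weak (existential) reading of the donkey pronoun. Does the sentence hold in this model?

"it" takes "a loaf" as antecedent — a donkey pronoun bound across the clause boundary.
Truth condition: for no (b,l) with shaped(b,l) does baked(b,l) hold.
Restrictor pairs — does the scope hold? (B3,L1):holds  (B3,L2):fails  (B3,L3):holds  (B3,L5):fails  (B3,L6):fails  (B4,L1):fails  (B4,L2):fails  (B4,L3):fails  (B4,L4):fails  (B5,L1):fails  (B5,L3):fails  (B5,L6):holds  (B6,L1):fails  (B6,L2):fails  (B6,L6):fails
Scope holds for 3 pair(s), so the sentence is false.

False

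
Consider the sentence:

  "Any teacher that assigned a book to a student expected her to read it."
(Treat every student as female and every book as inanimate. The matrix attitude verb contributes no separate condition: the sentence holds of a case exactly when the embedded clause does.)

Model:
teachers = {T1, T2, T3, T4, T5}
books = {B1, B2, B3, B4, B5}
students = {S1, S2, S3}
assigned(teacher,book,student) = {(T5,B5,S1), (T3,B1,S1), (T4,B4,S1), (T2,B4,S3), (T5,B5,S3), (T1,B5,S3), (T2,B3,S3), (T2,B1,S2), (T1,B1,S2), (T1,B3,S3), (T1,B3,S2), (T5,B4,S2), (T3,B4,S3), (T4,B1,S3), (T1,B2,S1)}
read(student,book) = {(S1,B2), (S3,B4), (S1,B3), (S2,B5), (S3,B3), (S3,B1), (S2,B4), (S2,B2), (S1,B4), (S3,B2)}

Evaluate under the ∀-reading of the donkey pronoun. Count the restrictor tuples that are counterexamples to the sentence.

"her" takes "a student" as antecedent and "it" takes "a book"; both are donkey pronouns co-varying with the restrictor.
Strong reading: for every (t,b,s) with assigned(t,b,s), read(s,b).
Restrictor triples: (T1,B1,S2)→read(S2,B1) ✗  (T1,B2,S1)→read(S1,B2) ✓  (T1,B3,S2)→read(S2,B3) ✗  (T1,B3,S3)→read(S3,B3) ✓  (T1,B5,S3)→read(S3,B5) ✗  (T2,B1,S2)→read(S2,B1) ✗  (T2,B3,S3)→read(S3,B3) ✓  (T2,B4,S3)→read(S3,B4) ✓  (T3,B1,S1)→read(S1,B1) ✗  (T3,B4,S3)→read(S3,B4) ✓  (T4,B1,S3)→read(S3,B1) ✓  (T4,B4,S1)→read(S1,B4) ✓  (T5,B4,S2)→read(S2,B4) ✓  (T5,B5,S1)→read(S1,B5) ✗  (T5,B5,S3)→read(S3,B5) ✗
Counterexamples (restrictor triples failing the scope): 7.

7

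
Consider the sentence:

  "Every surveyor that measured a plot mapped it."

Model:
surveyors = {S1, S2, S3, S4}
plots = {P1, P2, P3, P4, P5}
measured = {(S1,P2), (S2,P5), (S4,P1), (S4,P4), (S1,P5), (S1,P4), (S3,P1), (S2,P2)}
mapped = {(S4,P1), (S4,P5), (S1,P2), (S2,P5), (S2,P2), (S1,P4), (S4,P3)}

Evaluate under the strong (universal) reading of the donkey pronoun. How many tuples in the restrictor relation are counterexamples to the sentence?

"it" takes "a plot" as antecedent — a donkey pronoun bound across the clause boundary.
Strong reading: for every (s,p) with measured(s,p), mapped(s,p).
Restrictor pairs: (S1,P2) ✓  (S1,P4) ✓  (S1,P5) ✗  (S2,P2) ✓  (S2,P5) ✓  (S3,P1) ✗  (S4,P1) ✓  (S4,P4) ✗
Counterexamples (restrictor pairs failing the scope): 3.

3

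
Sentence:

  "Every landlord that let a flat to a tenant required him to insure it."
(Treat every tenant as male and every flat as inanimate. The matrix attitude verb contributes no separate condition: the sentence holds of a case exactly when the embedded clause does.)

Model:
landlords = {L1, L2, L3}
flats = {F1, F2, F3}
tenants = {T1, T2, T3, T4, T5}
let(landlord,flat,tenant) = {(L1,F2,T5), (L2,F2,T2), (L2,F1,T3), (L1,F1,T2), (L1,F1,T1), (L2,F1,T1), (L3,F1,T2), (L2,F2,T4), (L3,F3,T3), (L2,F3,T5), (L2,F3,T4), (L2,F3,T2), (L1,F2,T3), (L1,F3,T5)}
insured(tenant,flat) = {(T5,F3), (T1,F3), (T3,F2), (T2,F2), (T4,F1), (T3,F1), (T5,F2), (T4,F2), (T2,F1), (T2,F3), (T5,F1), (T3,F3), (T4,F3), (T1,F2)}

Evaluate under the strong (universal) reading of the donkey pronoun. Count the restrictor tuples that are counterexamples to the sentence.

2

"him" takes "a tenant" as antecedent and "it" takes "a flat"; both are donkey pronouns co-varying with the restrictor.
Strong reading: for every (l,f,t) with let(l,f,t), insured(t,f).
Restrictor triples: (L1,F1,T1)→insured(T1,F1) ✗  (L1,F1,T2)→insured(T2,F1) ✓  (L1,F2,T3)→insured(T3,F2) ✓  (L1,F2,T5)→insured(T5,F2) ✓  (L1,F3,T5)→insured(T5,F3) ✓  (L2,F1,T1)→insured(T1,F1) ✗  (L2,F1,T3)→insured(T3,F1) ✓  (L2,F2,T2)→insured(T2,F2) ✓  (L2,F2,T4)→insured(T4,F2) ✓  (L2,F3,T2)→insured(T2,F3) ✓  (L2,F3,T4)→insured(T4,F3) ✓  (L2,F3,T5)→insured(T5,F3) ✓  (L3,F1,T2)→insured(T2,F1) ✓  (L3,F3,T3)→insured(T3,F3) ✓
Counterexamples (restrictor triples failing the scope): 2.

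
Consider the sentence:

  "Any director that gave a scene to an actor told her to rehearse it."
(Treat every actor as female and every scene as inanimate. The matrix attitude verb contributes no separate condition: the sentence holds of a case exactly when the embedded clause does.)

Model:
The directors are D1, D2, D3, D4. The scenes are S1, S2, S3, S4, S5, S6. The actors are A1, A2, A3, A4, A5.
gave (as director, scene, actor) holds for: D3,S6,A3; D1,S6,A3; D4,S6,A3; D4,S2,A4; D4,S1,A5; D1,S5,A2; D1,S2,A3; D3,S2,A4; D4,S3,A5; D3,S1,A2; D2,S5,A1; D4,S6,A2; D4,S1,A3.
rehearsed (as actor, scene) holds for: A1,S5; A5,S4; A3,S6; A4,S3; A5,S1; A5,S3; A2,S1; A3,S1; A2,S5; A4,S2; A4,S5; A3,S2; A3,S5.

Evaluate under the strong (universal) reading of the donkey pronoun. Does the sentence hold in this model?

False

"her" takes "an actor" as antecedent and "it" takes "a scene"; both are donkey pronouns co-varying with the restrictor.
Strong reading: for every (d,s,a) with gave(d,s,a), rehearsed(a,s).
Restrictor triples: (D1,S2,A3)→rehearsed(A3,S2) ✓  (D1,S5,A2)→rehearsed(A2,S5) ✓  (D1,S6,A3)→rehearsed(A3,S6) ✓  (D2,S5,A1)→rehearsed(A1,S5) ✓  (D3,S1,A2)→rehearsed(A2,S1) ✓  (D3,S2,A4)→rehearsed(A4,S2) ✓  (D3,S6,A3)→rehearsed(A3,S6) ✓  (D4,S1,A3)→rehearsed(A3,S1) ✓  (D4,S1,A5)→rehearsed(A5,S1) ✓  (D4,S2,A4)→rehearsed(A4,S2) ✓  (D4,S3,A5)→rehearsed(A5,S3) ✓  (D4,S6,A2)→rehearsed(A2,S6) ✗  (D4,S6,A3)→rehearsed(A3,S6) ✓
Counterexample: (D4,S6,A2) — rehearsed(A2,S6) does not hold.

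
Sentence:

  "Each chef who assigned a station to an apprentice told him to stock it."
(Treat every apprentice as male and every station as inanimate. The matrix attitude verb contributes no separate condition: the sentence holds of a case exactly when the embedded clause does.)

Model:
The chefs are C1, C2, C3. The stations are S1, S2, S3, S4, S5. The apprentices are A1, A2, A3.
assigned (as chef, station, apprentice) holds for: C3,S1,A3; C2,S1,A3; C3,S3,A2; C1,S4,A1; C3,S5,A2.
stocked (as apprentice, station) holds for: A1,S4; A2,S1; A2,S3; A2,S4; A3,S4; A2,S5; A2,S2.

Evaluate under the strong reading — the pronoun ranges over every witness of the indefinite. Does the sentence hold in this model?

"him" takes "an apprentice" as antecedent and "it" takes "a station"; both are donkey pronouns co-varying with the restrictor.
Strong reading: for every (c,s,a) with assigned(c,s,a), stocked(a,s).
Restrictor triples: (C1,S4,A1)→stocked(A1,S4) ✓  (C2,S1,A3)→stocked(A3,S1) ✗  (C3,S1,A3)→stocked(A3,S1) ✗  (C3,S3,A2)→stocked(A2,S3) ✓  (C3,S5,A2)→stocked(A2,S5) ✓
Counterexample: (C2,S1,A3) — stocked(A3,S1) does not hold.

False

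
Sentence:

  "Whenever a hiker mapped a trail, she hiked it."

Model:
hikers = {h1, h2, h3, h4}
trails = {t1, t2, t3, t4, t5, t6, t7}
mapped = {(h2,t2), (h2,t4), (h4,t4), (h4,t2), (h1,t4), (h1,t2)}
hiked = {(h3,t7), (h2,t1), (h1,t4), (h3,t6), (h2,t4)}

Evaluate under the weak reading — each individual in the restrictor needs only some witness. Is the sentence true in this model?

False

"it" takes "a trail" as antecedent — a donkey pronoun bound across the clause boundary.
Weak reading: every hiker h with some mapped-trail has at least one mapped-trail t such that hiked(h,t).
Per hiker: h1:✓  h2:✓  h4:✗
h4 has no witness among its mapped-trails.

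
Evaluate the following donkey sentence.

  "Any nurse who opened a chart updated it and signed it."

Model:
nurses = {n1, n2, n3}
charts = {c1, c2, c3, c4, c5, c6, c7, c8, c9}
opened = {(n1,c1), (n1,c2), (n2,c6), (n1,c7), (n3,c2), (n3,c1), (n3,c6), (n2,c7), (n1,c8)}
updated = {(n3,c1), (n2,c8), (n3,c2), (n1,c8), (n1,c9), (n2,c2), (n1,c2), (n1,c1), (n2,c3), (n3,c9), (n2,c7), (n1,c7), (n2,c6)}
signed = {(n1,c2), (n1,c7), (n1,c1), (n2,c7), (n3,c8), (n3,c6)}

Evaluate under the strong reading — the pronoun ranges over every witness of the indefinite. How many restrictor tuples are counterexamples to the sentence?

"it" takes "a chart" as antecedent — a donkey pronoun bound across the clause boundary.
Strong reading: for every (n,c) with opened(n,c), updated(n,c) ∧ signed(n,c).
Restrictor pairs: (n1,c1) ✓  (n1,c2) ✓  (n1,c7) ✓  (n1,c8) ✗  (n2,c6) ✗  (n2,c7) ✓  (n3,c1) ✗  (n3,c2) ✗  (n3,c6) ✗
Counterexamples (restrictor pairs failing the scope): 5.

5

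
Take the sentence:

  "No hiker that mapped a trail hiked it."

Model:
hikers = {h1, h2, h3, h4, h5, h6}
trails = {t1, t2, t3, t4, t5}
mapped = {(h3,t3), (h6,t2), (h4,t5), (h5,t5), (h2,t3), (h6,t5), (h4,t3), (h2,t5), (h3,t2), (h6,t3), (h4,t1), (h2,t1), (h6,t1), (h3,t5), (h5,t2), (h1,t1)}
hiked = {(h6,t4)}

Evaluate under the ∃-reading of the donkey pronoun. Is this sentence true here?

True

"it" takes "a trail" as antecedent — a donkey pronoun bound across the clause boundary.
Truth condition: for no (h,t) with mapped(h,t) does hiked(h,t) hold.
Restrictor pairs — does the scope hold? (h1,t1):fails  (h2,t1):fails  (h2,t3):fails  (h2,t5):fails  (h3,t2):fails  (h3,t3):fails  (h3,t5):fails  (h4,t1):fails  (h4,t3):fails  (h4,t5):fails  (h5,t2):fails  (h5,t5):fails  (h6,t1):fails  (h6,t2):fails  (h6,t3):fails  (h6,t5):fails
Scope holds for no restrictor pair, so the sentence is true.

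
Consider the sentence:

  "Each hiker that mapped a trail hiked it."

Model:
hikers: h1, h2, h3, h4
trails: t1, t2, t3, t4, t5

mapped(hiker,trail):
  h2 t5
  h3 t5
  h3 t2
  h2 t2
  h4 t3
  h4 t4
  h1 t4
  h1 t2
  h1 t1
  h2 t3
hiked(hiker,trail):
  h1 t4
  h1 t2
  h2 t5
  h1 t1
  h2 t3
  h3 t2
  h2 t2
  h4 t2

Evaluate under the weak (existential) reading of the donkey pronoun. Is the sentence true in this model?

False

"it" takes "a trail" as antecedent — a donkey pronoun bound across the clause boundary.
Weak reading: every hiker h with some mapped-trail has at least one mapped-trail t such that hiked(h,t).
Per hiker: h1:✓  h2:✓  h3:✓  h4:✗
h4 has no witness among its mapped-trails.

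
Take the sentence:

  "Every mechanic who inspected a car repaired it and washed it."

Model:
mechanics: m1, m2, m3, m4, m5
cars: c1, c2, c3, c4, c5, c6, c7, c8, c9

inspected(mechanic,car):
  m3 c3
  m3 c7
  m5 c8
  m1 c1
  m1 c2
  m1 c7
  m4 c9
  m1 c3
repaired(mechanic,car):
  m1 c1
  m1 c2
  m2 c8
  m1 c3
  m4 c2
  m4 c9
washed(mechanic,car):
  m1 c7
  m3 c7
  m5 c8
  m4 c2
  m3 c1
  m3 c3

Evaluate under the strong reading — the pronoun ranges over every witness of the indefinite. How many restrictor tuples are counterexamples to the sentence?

8

"it" takes "a car" as antecedent — a donkey pronoun bound across the clause boundary.
Strong reading: for every (m,c) with inspected(m,c), repaired(m,c) ∧ washed(m,c).
Restrictor pairs: (m1,c1) ✗  (m1,c2) ✗  (m1,c3) ✗  (m1,c7) ✗  (m3,c3) ✗  (m3,c7) ✗  (m4,c9) ✗  (m5,c8) ✗
Counterexamples (restrictor pairs failing the scope): 8.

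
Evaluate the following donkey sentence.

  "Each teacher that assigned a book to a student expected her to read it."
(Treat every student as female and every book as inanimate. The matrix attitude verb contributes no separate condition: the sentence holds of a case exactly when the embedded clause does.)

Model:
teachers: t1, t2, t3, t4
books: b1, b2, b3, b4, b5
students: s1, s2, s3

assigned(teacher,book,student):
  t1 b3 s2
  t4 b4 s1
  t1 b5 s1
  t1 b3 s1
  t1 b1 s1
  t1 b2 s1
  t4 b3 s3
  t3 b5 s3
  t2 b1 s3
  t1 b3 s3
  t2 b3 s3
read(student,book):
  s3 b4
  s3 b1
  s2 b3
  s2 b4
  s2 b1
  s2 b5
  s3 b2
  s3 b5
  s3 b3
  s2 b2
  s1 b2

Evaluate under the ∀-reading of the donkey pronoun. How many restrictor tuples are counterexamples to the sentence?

"her" takes "a student" as antecedent and "it" takes "a book"; both are donkey pronouns co-varying with the restrictor.
Strong reading: for every (t,b,s) with assigned(t,b,s), read(s,b).
Restrictor triples: (t1,b1,s1)→read(s1,b1) ✗  (t1,b2,s1)→read(s1,b2) ✓  (t1,b3,s1)→read(s1,b3) ✗  (t1,b3,s2)→read(s2,b3) ✓  (t1,b3,s3)→read(s3,b3) ✓  (t1,b5,s1)→read(s1,b5) ✗  (t2,b1,s3)→read(s3,b1) ✓  (t2,b3,s3)→read(s3,b3) ✓  (t3,b5,s3)→read(s3,b5) ✓  (t4,b3,s3)→read(s3,b3) ✓  (t4,b4,s1)→read(s1,b4) ✗
Counterexamples (restrictor triples failing the scope): 4.

4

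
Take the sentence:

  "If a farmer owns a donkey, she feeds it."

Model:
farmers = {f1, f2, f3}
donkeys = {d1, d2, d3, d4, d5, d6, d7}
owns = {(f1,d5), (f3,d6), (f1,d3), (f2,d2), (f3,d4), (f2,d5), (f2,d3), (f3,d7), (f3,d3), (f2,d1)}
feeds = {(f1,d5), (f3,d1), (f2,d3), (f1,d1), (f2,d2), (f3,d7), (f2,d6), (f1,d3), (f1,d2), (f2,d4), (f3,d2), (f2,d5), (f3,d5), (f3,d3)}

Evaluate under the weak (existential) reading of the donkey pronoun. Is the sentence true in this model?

"it" takes "a donkey" as antecedent — a donkey pronoun bound across the clause boundary.
Weak reading: every farmer f with some owns-donkey has at least one owns-donkey d such that feeds(f,d).
Per farmer: f1:✓  f2:✓  f3:✓
Every farmer in the restrictor has a witness.

True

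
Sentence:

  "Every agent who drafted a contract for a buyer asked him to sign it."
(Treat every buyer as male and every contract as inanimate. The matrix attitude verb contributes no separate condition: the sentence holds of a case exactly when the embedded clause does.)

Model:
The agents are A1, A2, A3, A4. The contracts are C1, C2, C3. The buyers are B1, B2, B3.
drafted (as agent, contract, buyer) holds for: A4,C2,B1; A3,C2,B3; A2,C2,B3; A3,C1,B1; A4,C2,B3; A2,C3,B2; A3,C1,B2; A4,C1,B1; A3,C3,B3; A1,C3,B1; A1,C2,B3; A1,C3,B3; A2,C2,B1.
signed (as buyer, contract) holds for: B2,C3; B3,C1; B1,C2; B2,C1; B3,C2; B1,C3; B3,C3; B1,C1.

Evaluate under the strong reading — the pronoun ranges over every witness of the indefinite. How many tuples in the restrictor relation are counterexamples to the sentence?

0

"him" takes "a buyer" as antecedent and "it" takes "a contract"; both are donkey pronouns co-varying with the restrictor.
Strong reading: for every (a,c,b) with drafted(a,c,b), signed(b,c).
Restrictor triples: (A1,C2,B3)→signed(B3,C2) ✓  (A1,C3,B1)→signed(B1,C3) ✓  (A1,C3,B3)→signed(B3,C3) ✓  (A2,C2,B1)→signed(B1,C2) ✓  (A2,C2,B3)→signed(B3,C2) ✓  (A2,C3,B2)→signed(B2,C3) ✓  (A3,C1,B1)→signed(B1,C1) ✓  (A3,C1,B2)→signed(B2,C1) ✓  (A3,C2,B3)→signed(B3,C2) ✓  (A3,C3,B3)→signed(B3,C3) ✓  (A4,C1,B1)→signed(B1,C1) ✓  (A4,C2,B1)→signed(B1,C2) ✓  (A4,C2,B3)→signed(B3,C2) ✓
Counterexamples (restrictor triples failing the scope): 0.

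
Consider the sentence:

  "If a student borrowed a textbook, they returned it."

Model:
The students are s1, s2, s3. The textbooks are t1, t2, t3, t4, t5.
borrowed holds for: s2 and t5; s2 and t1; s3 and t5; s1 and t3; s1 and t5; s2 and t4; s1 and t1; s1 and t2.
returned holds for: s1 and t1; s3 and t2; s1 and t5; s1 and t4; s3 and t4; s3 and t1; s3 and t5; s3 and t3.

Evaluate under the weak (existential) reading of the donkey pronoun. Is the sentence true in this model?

False

"it" takes "a textbook" as antecedent — a donkey pronoun bound across the clause boundary.
Weak reading: every student s with some borrowed-textbook has at least one borrowed-textbook t such that returned(s,t).
Per student: s1:✓  s2:✗  s3:✓
s2 has no witness among its borrowed-textbooks.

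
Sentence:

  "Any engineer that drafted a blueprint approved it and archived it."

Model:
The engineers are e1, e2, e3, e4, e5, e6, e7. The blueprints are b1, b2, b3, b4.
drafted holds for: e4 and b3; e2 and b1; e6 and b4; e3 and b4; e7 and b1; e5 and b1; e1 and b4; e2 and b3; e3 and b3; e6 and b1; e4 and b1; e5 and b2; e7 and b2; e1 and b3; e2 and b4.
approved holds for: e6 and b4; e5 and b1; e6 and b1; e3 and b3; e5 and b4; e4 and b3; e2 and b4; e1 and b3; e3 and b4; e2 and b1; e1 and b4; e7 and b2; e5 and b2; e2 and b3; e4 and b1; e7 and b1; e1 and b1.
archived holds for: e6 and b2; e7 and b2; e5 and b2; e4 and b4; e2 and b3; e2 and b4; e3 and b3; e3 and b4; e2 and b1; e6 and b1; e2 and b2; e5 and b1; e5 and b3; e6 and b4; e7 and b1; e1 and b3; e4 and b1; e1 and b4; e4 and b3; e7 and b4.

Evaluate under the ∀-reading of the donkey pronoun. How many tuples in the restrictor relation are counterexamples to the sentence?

0

"it" takes "a blueprint" as antecedent — a donkey pronoun bound across the clause boundary.
Strong reading: for every (e,b) with drafted(e,b), approved(e,b) ∧ archived(e,b).
Restrictor pairs: (e1,b3) ✓  (e1,b4) ✓  (e2,b1) ✓  (e2,b3) ✓  (e2,b4) ✓  (e3,b3) ✓  (e3,b4) ✓  (e4,b1) ✓  (e4,b3) ✓  (e5,b1) ✓  (e5,b2) ✓  (e6,b1) ✓  (e6,b4) ✓  (e7,b1) ✓  (e7,b2) ✓
Counterexamples (restrictor pairs failing the scope): 0.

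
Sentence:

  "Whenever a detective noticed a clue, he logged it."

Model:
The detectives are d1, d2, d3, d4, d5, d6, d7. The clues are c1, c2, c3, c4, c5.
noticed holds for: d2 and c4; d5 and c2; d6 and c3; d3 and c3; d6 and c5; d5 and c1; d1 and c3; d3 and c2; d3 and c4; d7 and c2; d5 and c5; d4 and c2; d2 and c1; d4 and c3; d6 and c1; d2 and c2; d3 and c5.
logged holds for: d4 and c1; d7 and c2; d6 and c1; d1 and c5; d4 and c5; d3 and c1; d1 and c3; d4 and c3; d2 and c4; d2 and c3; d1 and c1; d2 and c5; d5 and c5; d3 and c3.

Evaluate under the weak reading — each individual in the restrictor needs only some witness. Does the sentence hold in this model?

True

"it" takes "a clue" as antecedent — a donkey pronoun bound across the clause boundary.
Weak reading: every detective d with some noticed-clue has at least one noticed-clue c such that logged(d,c).
Per detective: d1:✓  d2:✓  d3:✓  d4:✓  d5:✓  d6:✓  d7:✓
Every detective in the restrictor has a witness.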